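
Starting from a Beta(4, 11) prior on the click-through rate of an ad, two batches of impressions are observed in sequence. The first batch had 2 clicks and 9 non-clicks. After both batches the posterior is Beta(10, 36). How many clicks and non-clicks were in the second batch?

4 clicks and 16 non-clicks

Sequential conjugate updates are equivalent to a single update on the pooled data, so total successes = posterior α − prior α and total failures = posterior β − prior β.
Total across both batches: 10−4=6 clicks, 36−11=25 non-clicks.
Subtract the first batch: 6−2=4 clicks and 25−9=16 non-clicks.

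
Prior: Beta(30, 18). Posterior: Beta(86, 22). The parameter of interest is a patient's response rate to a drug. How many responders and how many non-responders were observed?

Under Beta–binomial conjugacy the posterior parameters are (α+s, β+f).
So s = 86 − 30 = 56 and f = 22 − 18 = 4.

56 responders and 4 non-responders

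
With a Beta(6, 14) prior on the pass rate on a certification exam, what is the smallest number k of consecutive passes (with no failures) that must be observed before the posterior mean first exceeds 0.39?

After k passes and 0 failures the posterior is Beta(6+k, 14), with mean (6+k)/(6+14+k).
Set (6+k)/(20+k) > 0.39 and solve: k > (0.39·20 − 6)/(1 − 0.39) = 2.951.
The smallest integer exceeding 2.951 is 3.

k = 3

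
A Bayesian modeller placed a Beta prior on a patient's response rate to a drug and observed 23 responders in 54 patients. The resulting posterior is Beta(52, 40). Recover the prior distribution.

A Beta(a, b) prior with s successes and f failures in binomial data gives a Beta(a+s, b+f) posterior.
Subtract the data counts: 52−23=29, 40−31=9.

Beta(29, 9)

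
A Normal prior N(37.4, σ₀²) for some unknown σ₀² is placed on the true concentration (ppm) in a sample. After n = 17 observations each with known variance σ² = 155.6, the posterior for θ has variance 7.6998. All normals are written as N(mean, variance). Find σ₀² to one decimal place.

σ₀² = 48.5

Posterior precision equals prior precision plus data precision: 1/σ_n² = 1/σ₀² + n/σ².
So 1/σ₀² = 1/7.6998 − 17/155.6 = 0.129874 − 0.109254 = 0.020620.
Hence σ₀² = 1/0.020620 ≈ 48.5.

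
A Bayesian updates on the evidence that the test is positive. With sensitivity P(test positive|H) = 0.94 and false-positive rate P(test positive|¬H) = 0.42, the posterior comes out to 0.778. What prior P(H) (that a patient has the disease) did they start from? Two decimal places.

In odds form, posterior odds = prior odds × likelihood ratio, so prior odds = posterior odds ÷ LR.
Posterior odds = 0.778/(1−0.778) = 3.5045. LR = 0.94/0.42 = 2.2381.
Prior odds = 3.5045/2.2381 = 1.5658, so P(H) = 1.5658/(1+1.5658) ≈ 0.61.

P(H) = 0.61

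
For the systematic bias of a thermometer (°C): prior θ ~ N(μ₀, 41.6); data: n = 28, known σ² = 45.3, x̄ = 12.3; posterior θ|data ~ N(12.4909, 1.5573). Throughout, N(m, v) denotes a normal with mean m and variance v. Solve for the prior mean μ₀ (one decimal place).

μ₀ = 17.4

The posterior mean is a precision-weighted average: μ_n = (τ₀μ₀ + τ_data·x̄)/(τ₀+τ_data), with τ₀=1/σ₀² and τ_data=n/σ².
Here τ₀ = 1/41.6 = 0.024038 and τ_data = 28/45.3 = 0.618102, so τ_n = 0.642140.
Rearranging for μ₀: μ₀ = (μ_n·τ_n − τ_data·x̄)/τ₀ = (12.4909·0.642140 − 0.618102·12.3) / 0.024038 = 0.418252/0.024038 ≈ 17.4.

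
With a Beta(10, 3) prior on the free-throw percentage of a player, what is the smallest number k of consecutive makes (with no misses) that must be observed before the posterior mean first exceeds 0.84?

After k makes and 0 misses the posterior is Beta(10+k, 3), with mean (10+k)/(10+3+k).
Set (10+k)/(13+k) > 0.84 and solve: k > (0.84·13 − 10)/(1 − 0.84) = 5.750.
The smallest integer exceeding 5.750 is 6, and checking k=6: (16)/(19) = 0.8421 > 0.84.

k = 6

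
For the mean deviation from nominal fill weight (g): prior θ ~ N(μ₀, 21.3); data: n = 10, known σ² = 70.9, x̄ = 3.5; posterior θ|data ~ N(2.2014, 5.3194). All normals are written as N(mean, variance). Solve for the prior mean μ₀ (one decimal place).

With known observation variance, the Normal–Normal posterior has precision τ_n = τ₀ + n/σ² and mean μ_n = (τ₀μ₀ + (n/σ²)x̄)/τ_n.
Here τ₀ = 1/21.3 = 0.046948 and τ_data = 10/70.9 = 0.141044, so τ_n = 0.187992.
Rearranging for μ₀: μ₀ = (μ_n·τ_n − τ_data·x̄)/τ₀ = (2.2014·0.187992 − 0.141044·3.5) / 0.046948 = -0.079808/0.046948 ≈ -1.7.

μ₀ = -1.7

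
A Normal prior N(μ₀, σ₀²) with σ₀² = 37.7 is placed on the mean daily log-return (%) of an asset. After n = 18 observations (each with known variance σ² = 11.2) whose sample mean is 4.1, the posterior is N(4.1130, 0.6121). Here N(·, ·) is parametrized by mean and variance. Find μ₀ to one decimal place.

With known observation variance, the Normal–Normal posterior has precision τ_n = τ₀ + n/σ² and mean μ_n = (τ₀μ₀ + (n/σ²)x̄)/τ_n.
Here τ₀ = 1/37.7 = 0.026525 and τ_data = 18/11.2 = 1.607143, so τ_n = 1.633668.
Rearranging for μ₀: μ₀ = (μ_n·τ_n − τ_data·x̄)/τ₀ = (4.1130·1.633668 − 1.607143·4.1) / 0.026525 = 0.129990/0.026525 ≈ 4.9.

μ₀ = 4.9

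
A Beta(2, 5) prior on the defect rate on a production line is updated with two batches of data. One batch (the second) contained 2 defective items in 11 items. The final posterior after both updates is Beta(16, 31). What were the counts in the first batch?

Because Beta–binomial updating is additive in the counts, the combined data contributed (α_post−α_prior, β_post−β_prior) successes and failures.
Total across both batches: 16−2=14 defective items, 31−5=26 good items.
Subtract the second batch: 14−2=12 defective items and 26−9=17 good items.

12 defective items and 17 good items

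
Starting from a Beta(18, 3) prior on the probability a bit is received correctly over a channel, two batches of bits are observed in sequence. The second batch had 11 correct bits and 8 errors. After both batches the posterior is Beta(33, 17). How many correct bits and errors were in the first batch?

Because Beta–binomial updating is additive in the counts, the combined data contributed (α_post−α_prior, β_post−β_prior) successes and failures.
Total across both batches: 33−18=15 correct bits, 17−3=14 errors.
Subtract the second batch: 15−11=4 correct bits and 14−8=6 errors.

4 correct bits and 6 errors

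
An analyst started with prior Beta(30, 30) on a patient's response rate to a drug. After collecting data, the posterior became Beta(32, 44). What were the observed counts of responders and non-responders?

Under Beta–binomial conjugacy the posterior parameters are (a+s, b+f).
So s = 32 − 30 = 2 and f = 44 − 30 = 14.

2 responders and 14 non-responders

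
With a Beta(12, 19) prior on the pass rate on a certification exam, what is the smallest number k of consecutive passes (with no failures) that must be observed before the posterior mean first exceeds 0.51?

k = 8

After k passes and 0 failures the posterior is Beta(12+k, 19), with mean (12+k)/(12+19+k).
Set (12+k)/(31+k) > 0.51 and solve: k > (0.51·31 − 12)/(1 − 0.51) = 7.776.
The smallest integer exceeding 7.776 is 8.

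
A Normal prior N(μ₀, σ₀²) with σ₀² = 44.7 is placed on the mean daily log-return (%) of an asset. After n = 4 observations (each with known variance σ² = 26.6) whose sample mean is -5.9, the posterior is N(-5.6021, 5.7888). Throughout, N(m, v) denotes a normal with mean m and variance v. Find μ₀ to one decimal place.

With known observation variance, the Normal–Normal posterior has precision τ_n = τ₀ + n/σ² and mean μ_n = (τ₀μ₀ + (n/σ²)x̄)/τ_n.
Here τ₀ = 1/44.7 = 0.022371 and τ_data = 4/26.6 = 0.150376, so τ_n = 0.172747.
Rearranging for μ₀: μ₀ = (μ_n·τ_n − τ_data·x̄)/τ₀ = (-5.6021·0.172747 − 0.150376·-5.9) / 0.022371 = -0.080528/0.022371 ≈ -3.6.

μ₀ = -3.6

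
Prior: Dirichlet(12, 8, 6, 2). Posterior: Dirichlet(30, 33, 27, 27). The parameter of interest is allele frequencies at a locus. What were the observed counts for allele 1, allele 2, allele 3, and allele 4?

counts (18, 25, 21, 25)

For a Dirichlet(α) prior with multinomial counts c, the posterior is Dirichlet(α + c) componentwise.
Counts are posterior − prior componentwise: 30−12=18, 33−8=25, 27−6=21, 27−2=25.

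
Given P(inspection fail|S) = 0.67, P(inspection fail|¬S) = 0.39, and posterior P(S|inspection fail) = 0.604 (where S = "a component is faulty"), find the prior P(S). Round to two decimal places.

P(S) = 0.47

In odds form, posterior odds = prior odds × likelihood ratio, so prior odds = posterior odds ÷ LR.
Posterior odds = 0.604/(1−0.604) = 1.5253. LR = 0.67/0.39 = 1.7179.
Prior odds = 1.5253/1.7179 = 0.8879, so P(S) = 0.8879/(1+0.8879) ≈ 0.47.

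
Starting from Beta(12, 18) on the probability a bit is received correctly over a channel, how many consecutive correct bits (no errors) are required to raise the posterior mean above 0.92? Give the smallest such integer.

After k correct bits and 0 errors the posterior is Beta(12+k, 18), with mean (12+k)/(12+18+k).
Set (12+k)/(30+k) > 0.92 and solve: k > (0.92·30 − 12)/(1 − 0.92) = 195.000.
The smallest integer exceeding 195.000 is 196, and checking k=196: (208)/(226) = 0.9204 > 0.92.

k = 196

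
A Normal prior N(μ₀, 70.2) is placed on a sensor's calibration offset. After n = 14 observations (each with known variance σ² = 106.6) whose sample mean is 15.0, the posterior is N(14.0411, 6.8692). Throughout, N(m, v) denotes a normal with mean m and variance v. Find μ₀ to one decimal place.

With known observation variance, the Normal–Normal posterior has precision τ_n = τ₀ + n/σ² and mean μ_n = (τ₀μ₀ + (n/σ²)x̄)/τ_n.
Here τ₀ = 1/70.2 = 0.014245 and τ_data = 14/106.6 = 0.131332, so τ_n = 0.145577.
Rearranging for μ₀: μ₀ = (μ_n·τ_n − τ_data·x̄)/τ₀ = (14.0411·0.145577 − 0.131332·15.0) / 0.014245 = 0.074081/0.014245 ≈ 5.2.

μ₀ = 5.2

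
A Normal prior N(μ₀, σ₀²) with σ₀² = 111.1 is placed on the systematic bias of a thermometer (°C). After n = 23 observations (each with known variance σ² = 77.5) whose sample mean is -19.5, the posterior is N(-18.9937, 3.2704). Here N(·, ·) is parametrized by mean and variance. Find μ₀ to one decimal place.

With known observation variance, the Normal–Normal posterior has precision τ_n = τ₀ + n/σ² and mean μ_n = (τ₀μ₀ + (n/σ²)x̄)/τ_n.
Here τ₀ = 1/111.1 = 0.009001 and τ_data = 23/77.5 = 0.296774, so τ_n = 0.305775.
Rearranging for μ₀: μ₀ = (μ_n·τ_n − τ_data·x̄)/τ₀ = (-18.9937·0.305775 − 0.296774·-19.5) / 0.009001 = -0.020706/0.009001 ≈ -2.3.

μ₀ = -2.3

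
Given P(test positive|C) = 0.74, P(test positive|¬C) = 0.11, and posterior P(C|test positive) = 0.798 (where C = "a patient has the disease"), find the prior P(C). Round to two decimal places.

Bayes' rule in odds form gives O(C|E) = O(C)·[P(E|C)/P(E|¬C)], hence O(C) = O(C|E)/LR.
Posterior odds = 0.798/(1−0.798) = 3.9505. LR = 0.74/0.11 = 6.7273.
Prior odds = 3.9505/6.7273 = 0.5872, so P(C) = 0.5872/(1+0.5872) ≈ 0.37.

P(C) = 0.37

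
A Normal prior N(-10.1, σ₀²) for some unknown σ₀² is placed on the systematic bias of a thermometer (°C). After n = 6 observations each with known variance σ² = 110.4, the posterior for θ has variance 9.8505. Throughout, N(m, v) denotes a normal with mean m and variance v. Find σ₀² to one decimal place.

σ₀² = 21.2

For the Normal–Normal model with known σ², precisions add: τ_n = τ₀ + n/σ².
So 1/σ₀² = 1/9.8505 − 6/110.4 = 0.101518 − 0.054348 = 0.047170.
Hence σ₀² = 1/0.047170 ≈ 21.2.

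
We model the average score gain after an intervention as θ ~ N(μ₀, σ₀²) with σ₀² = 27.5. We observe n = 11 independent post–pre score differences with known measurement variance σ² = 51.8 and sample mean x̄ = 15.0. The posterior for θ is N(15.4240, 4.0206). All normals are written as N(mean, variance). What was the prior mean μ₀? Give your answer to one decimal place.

μ₀ = 17.9

The posterior mean is a precision-weighted average: μ_n = (τ₀μ₀ + τ_data·x̄)/(τ₀+τ_data), with τ₀=1/σ₀² and τ_data=n/σ².
Here τ₀ = 1/27.5 = 0.036364 and τ_data = 11/51.8 = 0.212355, so τ_n = 0.248719.
Rearranging for μ₀: μ₀ = (μ_n·τ_n − τ_data·x̄)/τ₀ = (15.4240·0.248719 − 0.212355·15.0) / 0.036364 = 0.650917/0.036364 ≈ 17.9.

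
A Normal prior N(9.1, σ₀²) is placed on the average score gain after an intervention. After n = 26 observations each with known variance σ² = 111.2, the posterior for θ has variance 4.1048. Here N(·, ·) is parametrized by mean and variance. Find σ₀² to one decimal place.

σ₀² = 102.0

For the Normal–Normal model with known σ², precisions add: τ_n = τ₀ + n/σ².
So 1/σ₀² = 1/4.1048 − 26/111.2 = 0.243617 − 0.233813 = 0.009804.
Hence σ₀² = 1/0.009804 ≈ 102.0.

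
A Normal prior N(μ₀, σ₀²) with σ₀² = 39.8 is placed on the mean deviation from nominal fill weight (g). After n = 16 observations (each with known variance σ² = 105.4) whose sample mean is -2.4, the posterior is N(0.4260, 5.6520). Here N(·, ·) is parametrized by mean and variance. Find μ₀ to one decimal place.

μ₀ = 17.5

With known observation variance, the Normal–Normal posterior has precision τ_n = τ₀ + n/σ² and mean μ_n = (τ₀μ₀ + (n/σ²)x̄)/τ_n.
Here τ₀ = 1/39.8 = 0.025126 and τ_data = 16/105.4 = 0.151803, so τ_n = 0.176929.
Rearranging for μ₀: μ₀ = (μ_n·τ_n − τ_data·x̄)/τ₀ = (0.4260·0.176929 − 0.151803·-2.4) / 0.025126 = 0.439699/0.025126 ≈ 17.5.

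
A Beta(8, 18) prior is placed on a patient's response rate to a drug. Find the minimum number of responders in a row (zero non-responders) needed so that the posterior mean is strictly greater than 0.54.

After k responders and 0 non-responders the posterior is Beta(8+k, 18), with mean (8+k)/(8+18+k).
Set (8+k)/(26+k) > 0.54 and solve: k > (0.54·26 − 8)/(1 − 0.54) = 13.130.
The smallest integer exceeding 13.130 is 14, and checking k=14: (22)/(40) = 0.5500 > 0.54.

k = 14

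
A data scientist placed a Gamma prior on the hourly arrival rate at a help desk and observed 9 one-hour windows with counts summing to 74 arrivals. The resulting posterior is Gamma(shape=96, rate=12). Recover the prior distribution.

Gamma(shape=22, rate=3)

Gamma–Poisson conjugacy: posterior shape = α + Σxᵢ, posterior rate = β + n.
So α = 96 − 74 = 22 and β = 12 − 9 = 3.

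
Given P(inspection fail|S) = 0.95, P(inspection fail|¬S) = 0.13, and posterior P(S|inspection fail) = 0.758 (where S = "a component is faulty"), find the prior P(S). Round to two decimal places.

P(S) = 0.30

Bayes' rule in odds form gives O(S|E) = O(S)·[P(E|S)/P(E|¬S)], hence O(S) = O(S|E)/LR.
Posterior odds = 0.758/(1−0.758) = 3.1322. LR = 0.95/0.13 = 7.3077.
Prior odds = 3.1322/7.3077 = 0.4286, so P(S) = 0.4286/(1+0.4286) ≈ 0.30.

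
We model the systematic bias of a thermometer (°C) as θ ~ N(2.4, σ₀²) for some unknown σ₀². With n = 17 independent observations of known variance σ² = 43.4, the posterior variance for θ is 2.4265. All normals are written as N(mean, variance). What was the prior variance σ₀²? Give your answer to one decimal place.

Posterior precision equals prior precision plus data precision: 1/σ_n² = 1/σ₀² + n/σ².
So 1/σ₀² = 1/2.4265 − 17/43.4 = 0.412116 − 0.391705 = 0.020411.
Hence σ₀² = 1/0.020411 ≈ 49.0.

σ₀² = 49.0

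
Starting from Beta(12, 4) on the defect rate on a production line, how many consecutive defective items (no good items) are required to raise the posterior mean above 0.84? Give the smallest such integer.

k = 10

After k defective items and 0 good items the posterior is Beta(12+k, 4), with mean (12+k)/(12+4+k).
Set (12+k)/(16+k) > 0.84 and solve: k > (0.84·16 − 12)/(1 − 0.84) = 9.000.
The smallest integer exceeding 9.000 is 10, and checking k=10: (22)/(26) = 0.8462 > 0.84.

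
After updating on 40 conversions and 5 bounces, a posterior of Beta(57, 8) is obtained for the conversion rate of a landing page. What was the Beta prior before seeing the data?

Under Beta–binomial conjugacy the posterior parameters are (a+s, b+f).
So a = 57 − 40 = 17 and b = 8 − 5 = 3.

Beta(17, 3)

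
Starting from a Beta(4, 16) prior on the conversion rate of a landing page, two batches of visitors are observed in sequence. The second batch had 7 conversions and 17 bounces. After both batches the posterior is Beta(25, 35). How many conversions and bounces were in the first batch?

14 conversions and 2 bounces

Sequential conjugate updates are equivalent to a single update on the pooled data, so total successes = posterior α − prior α and total failures = posterior β − prior β.
Total across both batches: 25−4=21 conversions, 35−16=19 bounces.
Subtract the second batch: 21−7=14 conversions and 19−17=2 bounces.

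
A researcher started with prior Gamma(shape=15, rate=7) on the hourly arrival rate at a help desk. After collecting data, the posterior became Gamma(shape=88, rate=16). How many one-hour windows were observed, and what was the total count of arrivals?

Gamma–Poisson conjugacy: posterior shape = α + Σxᵢ, posterior rate = β + n.
Matching: Σxᵢ = 88 − 15 = 73 and n = 16 − 7 = 9.

n = 9 one-hour windows with total 73 arrivals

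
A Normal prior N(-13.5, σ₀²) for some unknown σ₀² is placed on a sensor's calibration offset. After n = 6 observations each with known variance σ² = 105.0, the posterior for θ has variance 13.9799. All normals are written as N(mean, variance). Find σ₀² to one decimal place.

For the Normal–Normal model with known σ², precisions add: τ_n = τ₀ + n/σ².
So 1/σ₀² = 1/13.9799 − 6/105.0 = 0.071531 − 0.057143 = 0.014388.
Hence σ₀² = 1/0.014388 ≈ 69.5.

σ₀² = 69.5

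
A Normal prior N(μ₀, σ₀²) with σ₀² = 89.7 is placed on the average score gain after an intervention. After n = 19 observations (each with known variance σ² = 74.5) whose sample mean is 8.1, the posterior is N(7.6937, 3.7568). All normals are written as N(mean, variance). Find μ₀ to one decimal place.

The posterior mean is a precision-weighted average: μ_n = (τ₀μ₀ + τ_data·x̄)/(τ₀+τ_data), with τ₀=1/σ₀² and τ_data=n/σ².
Here τ₀ = 1/89.7 = 0.011148 and τ_data = 19/74.5 = 0.255034, so τ_n = 0.266182.
Rearranging for μ₀: μ₀ = (μ_n·τ_n − τ_data·x̄)/τ₀ = (7.6937·0.266182 − 0.255034·8.1) / 0.011148 = -0.017851/0.011148 ≈ -1.6.

μ₀ = -1.6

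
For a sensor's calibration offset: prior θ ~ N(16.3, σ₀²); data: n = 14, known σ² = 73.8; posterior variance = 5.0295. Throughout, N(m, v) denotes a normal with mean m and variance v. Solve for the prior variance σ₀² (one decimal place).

Posterior precision equals prior precision plus data precision: 1/σ_n² = 1/σ₀² + n/σ².
So 1/σ₀² = 1/5.0295 − 14/73.8 = 0.198827 − 0.189702 = 0.009125.
Hence σ₀² = 1/0.009125 ≈ 109.6.

σ₀² = 109.6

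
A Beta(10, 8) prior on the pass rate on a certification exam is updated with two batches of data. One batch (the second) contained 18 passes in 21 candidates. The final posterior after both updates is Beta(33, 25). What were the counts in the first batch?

5 passes and 14 failures

Because Beta–binomial updating is additive in the counts, the combined data contributed (α_post−α_prior, β_post−β_prior) successes and failures.
Total across both batches: 33−10=23 passes, 25−8=17 failures.
Subtract the second batch: 23−18=5 passes and 17−3=14 failures.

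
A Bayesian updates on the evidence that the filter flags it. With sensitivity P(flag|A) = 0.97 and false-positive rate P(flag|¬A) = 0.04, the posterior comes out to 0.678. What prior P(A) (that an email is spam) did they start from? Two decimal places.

P(A) = 0.08

In odds form, posterior odds = prior odds × likelihood ratio, so prior odds = posterior odds ÷ LR.
Posterior odds = 0.678/(1−0.678) = 2.1056. LR = 0.97/0.04 = 24.2500.
Prior odds = 2.1056/24.2500 = 0.0868, so P(A) = 0.0868/(1+0.0868) ≈ 0.08.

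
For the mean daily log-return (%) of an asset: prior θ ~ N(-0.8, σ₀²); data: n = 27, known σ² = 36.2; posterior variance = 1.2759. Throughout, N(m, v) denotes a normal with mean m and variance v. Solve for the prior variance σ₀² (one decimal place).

σ₀² = 26.4

Posterior precision equals prior precision plus data precision: 1/σ_n² = 1/σ₀² + n/σ².
So 1/σ₀² = 1/1.2759 − 27/36.2 = 0.783760 − 0.745856 = 0.037904.
Hence σ₀² = 1/0.037904 ≈ 26.4.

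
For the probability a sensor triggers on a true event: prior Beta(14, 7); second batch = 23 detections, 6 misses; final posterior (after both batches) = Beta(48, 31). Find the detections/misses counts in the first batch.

Because Beta–binomial updating is additive in the counts, the combined data contributed (α_post−α_prior, β_post−β_prior) successes and failures.
Total across both batches: 48−14=34 detections, 31−7=24 misses.
Subtract the second batch: 34−23=11 detections and 24−6=18 misses.

11 detections and 18 misses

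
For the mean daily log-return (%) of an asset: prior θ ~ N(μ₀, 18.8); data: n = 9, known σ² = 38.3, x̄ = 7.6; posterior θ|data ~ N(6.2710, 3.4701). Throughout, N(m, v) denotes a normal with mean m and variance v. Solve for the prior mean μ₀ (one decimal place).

With known observation variance, the Normal–Normal posterior has precision τ_n = τ₀ + n/σ² and mean μ_n = (τ₀μ₀ + (n/σ²)x̄)/τ_n.
Here τ₀ = 1/18.8 = 0.053191 and τ_data = 9/38.3 = 0.234987, so τ_n = 0.288178.
Rearranging for μ₀: μ₀ = (μ_n·τ_n − τ_data·x̄)/τ₀ = (6.2710·0.288178 − 0.234987·7.6) / 0.053191 = 0.021263/0.053191 ≈ 0.4.

μ₀ = 0.4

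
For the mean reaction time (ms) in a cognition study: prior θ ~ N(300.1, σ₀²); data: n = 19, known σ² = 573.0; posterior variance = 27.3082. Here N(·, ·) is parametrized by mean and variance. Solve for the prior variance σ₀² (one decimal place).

Posterior precision equals prior precision plus data precision: 1/σ_n² = 1/σ₀² + n/σ².
So 1/σ₀² = 1/27.3082 − 19/573.0 = 0.036619 − 0.033159 = 0.003460.
Hence σ₀² = 1/0.003460 ≈ 289.0.

σ₀² = 289.0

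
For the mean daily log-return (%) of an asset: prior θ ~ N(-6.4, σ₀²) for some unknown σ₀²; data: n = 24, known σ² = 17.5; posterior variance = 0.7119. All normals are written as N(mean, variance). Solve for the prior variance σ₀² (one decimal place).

σ₀² = 30.1

Posterior precision equals prior precision plus data precision: 1/σ_n² = 1/σ₀² + n/σ².
So 1/σ₀² = 1/0.7119 − 24/17.5 = 1.404692 − 1.371429 = 0.033263.
Hence σ₀² = 1/0.033263 ≈ 30.1.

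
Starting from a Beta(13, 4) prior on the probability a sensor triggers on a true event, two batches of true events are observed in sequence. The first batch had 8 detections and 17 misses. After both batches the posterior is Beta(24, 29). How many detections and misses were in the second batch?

3 detections and 8 misses

Sequential conjugate updates are equivalent to a single update on the pooled data, so total successes = posterior α − prior α and total failures = posterior β − prior β.
Total across both batches: 24−13=11 detections, 29−4=25 misses.
Subtract the first batch: 11−8=3 detections and 25−17=8 misses.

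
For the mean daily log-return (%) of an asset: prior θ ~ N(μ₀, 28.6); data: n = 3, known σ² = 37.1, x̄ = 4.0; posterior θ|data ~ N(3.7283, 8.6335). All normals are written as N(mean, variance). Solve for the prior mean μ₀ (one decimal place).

With known observation variance, the Normal–Normal posterior has precision τ_n = τ₀ + n/σ² and mean μ_n = (τ₀μ₀ + (n/σ²)x̄)/τ_n.
Here τ₀ = 1/28.6 = 0.034965 and τ_data = 3/37.1 = 0.080863, so τ_n = 0.115828.
Rearranging for μ₀: μ₀ = (μ_n·τ_n − τ_data·x̄)/τ₀ = (3.7283·0.115828 − 0.080863·4.0) / 0.034965 = 0.108390/0.034965 ≈ 3.1.

μ₀ = 3.1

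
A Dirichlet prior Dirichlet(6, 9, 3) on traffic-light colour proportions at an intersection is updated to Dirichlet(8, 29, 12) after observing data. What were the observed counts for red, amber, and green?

counts (2, 20, 9)

For a Dirichlet(α) prior with multinomial counts c, the posterior is Dirichlet(α + c) componentwise.
Counts are posterior − prior componentwise: 8−6=2, 29−9=20, 12−3=9.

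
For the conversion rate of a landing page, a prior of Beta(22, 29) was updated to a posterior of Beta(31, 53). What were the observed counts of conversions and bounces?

9 conversions and 24 bounces

A Beta(α, β) prior with s successes and f failures in binomial data gives a Beta(α+s, β+f) posterior.
Match parameters: s=31−22=9, f=53−29=24.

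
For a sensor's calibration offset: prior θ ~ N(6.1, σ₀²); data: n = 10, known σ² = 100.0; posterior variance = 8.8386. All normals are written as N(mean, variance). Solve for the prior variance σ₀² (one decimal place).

σ₀² = 76.1

Posterior precision equals prior precision plus data precision: 1/σ_n² = 1/σ₀² + n/σ².
So 1/σ₀² = 1/8.8386 − 10/100.0 = 0.113140 − 0.100000 = 0.013140.
Hence σ₀² = 1/0.013140 ≈ 76.1.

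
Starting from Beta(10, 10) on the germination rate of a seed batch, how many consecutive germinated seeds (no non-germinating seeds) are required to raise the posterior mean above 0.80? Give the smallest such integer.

k = 31

After k germinated seeds and 0 non-germinating seeds the posterior is Beta(10+k, 10), with mean (10+k)/(10+10+k).
Set (10+k)/(20+k) > 0.80 and solve: k > (0.80·20 − 10)/(1 − 0.80) = 30.000.
The smallest integer exceeding 30.000 is 31, and checking k=31: (41)/(51) = 0.8039 > 0.80.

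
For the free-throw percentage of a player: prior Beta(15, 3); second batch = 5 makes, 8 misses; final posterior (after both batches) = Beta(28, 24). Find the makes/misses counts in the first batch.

8 makes and 13 misses

Sequential conjugate updates are equivalent to a single update on the pooled data, so total successes = posterior α − prior α and total failures = posterior β − prior β.
Total across both batches: 28−15=13 makes, 24−3=21 misses.
Subtract the second batch: 13−5=8 makes and 21−8=13 misses.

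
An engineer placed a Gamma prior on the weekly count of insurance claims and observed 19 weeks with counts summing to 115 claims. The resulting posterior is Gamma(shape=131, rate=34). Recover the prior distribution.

Gamma–Poisson conjugacy: posterior shape = α + Σxᵢ, posterior rate = β + n.
So α = 131 − 115 = 16 and β = 34 − 19 = 15.

Gamma(shape=16, rate=15)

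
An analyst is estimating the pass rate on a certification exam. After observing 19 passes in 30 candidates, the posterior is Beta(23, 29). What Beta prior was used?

Beta(4, 18)

A Beta(α, β) prior with s successes and f failures in binomial data gives a Beta(α+s, β+f) posterior.
So α = 23 − 19 = 4 and β = 29 − 11 = 18.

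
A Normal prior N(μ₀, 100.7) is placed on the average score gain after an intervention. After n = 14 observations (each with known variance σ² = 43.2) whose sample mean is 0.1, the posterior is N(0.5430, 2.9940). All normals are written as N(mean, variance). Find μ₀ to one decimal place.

μ₀ = 15.0

With known observation variance, the Normal–Normal posterior has precision τ_n = τ₀ + n/σ² and mean μ_n = (τ₀μ₀ + (n/σ²)x̄)/τ_n.
Here τ₀ = 1/100.7 = 0.009930 and τ_data = 14/43.2 = 0.324074, so τ_n = 0.334004.
Rearranging for μ₀: μ₀ = (μ_n·τ_n − τ_data·x̄)/τ₀ = (0.5430·0.334004 − 0.324074·0.1) / 0.009930 = 0.148957/0.009930 ≈ 15.0.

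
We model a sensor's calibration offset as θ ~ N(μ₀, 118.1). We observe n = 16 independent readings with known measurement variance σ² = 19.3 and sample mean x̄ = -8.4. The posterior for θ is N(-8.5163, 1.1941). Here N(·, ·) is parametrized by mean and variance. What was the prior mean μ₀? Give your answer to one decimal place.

With known observation variance, the Normal–Normal posterior has precision τ_n = τ₀ + n/σ² and mean μ_n = (τ₀μ₀ + (n/σ²)x̄)/τ_n.
Here τ₀ = 1/118.1 = 0.008467 and τ_data = 16/19.3 = 0.829016, so τ_n = 0.837483.
Rearranging for μ₀: μ₀ = (μ_n·τ_n − τ_data·x̄)/τ₀ = (-8.5163·0.837483 − 0.829016·-8.4) / 0.008467 = -0.168522/0.008467 ≈ -19.9.

μ₀ = -19.9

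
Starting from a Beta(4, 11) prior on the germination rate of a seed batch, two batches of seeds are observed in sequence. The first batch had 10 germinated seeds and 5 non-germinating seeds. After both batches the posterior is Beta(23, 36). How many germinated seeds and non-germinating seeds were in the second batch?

Because Beta–binomial updating is additive in the counts, the combined data contributed (α_post−α_prior, β_post−β_prior) successes and failures.
Total across both batches: 23−4=19 germinated seeds, 36−11=25 non-germinating seeds.
Subtract the first batch: 19−10=9 germinated seeds and 25−5=20 non-germinating seeds.

9 germinated seeds and 20 non-germinating seeds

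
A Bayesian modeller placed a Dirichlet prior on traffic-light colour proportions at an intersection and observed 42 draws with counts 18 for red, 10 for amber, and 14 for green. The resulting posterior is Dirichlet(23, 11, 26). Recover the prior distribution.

For a Dirichlet(α) prior with multinomial counts c, the posterior is Dirichlet(α + c) componentwise.
Subtract each count from the matching posterior parameter: 23−18=5, 11−10=1, 26−14=12.

Dirichlet(5, 1, 12)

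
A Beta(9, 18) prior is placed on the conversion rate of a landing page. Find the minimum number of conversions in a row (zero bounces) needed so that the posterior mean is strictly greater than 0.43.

k = 5

After k conversions and 0 bounces the posterior is Beta(9+k, 18), with mean (9+k)/(9+18+k).
Set (9+k)/(27+k) > 0.43 and solve: k > (0.43·27 − 9)/(1 − 0.43) = 4.579.
The smallest integer exceeding 4.579 is 5.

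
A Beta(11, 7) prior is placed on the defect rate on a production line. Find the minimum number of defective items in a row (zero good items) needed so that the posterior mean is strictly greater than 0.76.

k = 12

After k defective items and 0 good items the posterior is Beta(11+k, 7), with mean (11+k)/(11+7+k).
Set (11+k)/(18+k) > 0.76 and solve: k > (0.76·18 − 11)/(1 − 0.76) = 11.167.
The smallest integer exceeding 11.167 is 12.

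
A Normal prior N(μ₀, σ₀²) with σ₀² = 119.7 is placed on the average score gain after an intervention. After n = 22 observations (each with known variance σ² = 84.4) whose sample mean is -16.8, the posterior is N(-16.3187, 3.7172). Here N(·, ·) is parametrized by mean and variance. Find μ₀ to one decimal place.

With known observation variance, the Normal–Normal posterior has precision τ_n = τ₀ + n/σ² and mean μ_n = (τ₀μ₀ + (n/σ²)x̄)/τ_n.
Here τ₀ = 1/119.7 = 0.008354 and τ_data = 22/84.4 = 0.260664, so τ_n = 0.269018.
Rearranging for μ₀: μ₀ = (μ_n·τ_n − τ_data·x̄)/τ₀ = (-16.3187·0.269018 − 0.260664·-16.8) / 0.008354 = -0.010869/0.008354 ≈ -1.3.

μ₀ = -1.3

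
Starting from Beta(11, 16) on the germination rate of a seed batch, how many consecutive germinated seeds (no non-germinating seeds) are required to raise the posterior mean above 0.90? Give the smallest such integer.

k = 134

After k germinated seeds and 0 non-germinating seeds the posterior is Beta(11+k, 16), with mean (11+k)/(11+16+k).
Set (11+k)/(27+k) > 0.90 and solve: k > (0.90·27 − 11)/(1 − 0.90) = 133.000.
The smallest integer exceeding 133.000 is 134.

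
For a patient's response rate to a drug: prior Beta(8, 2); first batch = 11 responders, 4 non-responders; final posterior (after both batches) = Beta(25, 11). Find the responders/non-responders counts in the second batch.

Sequential conjugate updates are equivalent to a single update on the pooled data, so total successes = posterior α − prior α and total failures = posterior β − prior β.
Total across both batches: 25−8=17 responders, 11−2=9 non-responders.
Subtract the first batch: 17−11=6 responders and 9−4=5 non-responders.

6 responders and 5 non-responders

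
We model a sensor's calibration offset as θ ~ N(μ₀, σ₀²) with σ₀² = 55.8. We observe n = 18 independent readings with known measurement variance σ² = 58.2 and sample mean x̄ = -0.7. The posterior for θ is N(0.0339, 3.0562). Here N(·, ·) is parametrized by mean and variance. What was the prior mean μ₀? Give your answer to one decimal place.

μ₀ = 12.7

With known observation variance, the Normal–Normal posterior has precision τ_n = τ₀ + n/σ² and mean μ_n = (τ₀μ₀ + (n/σ²)x̄)/τ_n.
Here τ₀ = 1/55.8 = 0.017921 and τ_data = 18/58.2 = 0.309278, so τ_n = 0.327199.
Rearranging for μ₀: μ₀ = (μ_n·τ_n − τ_data·x̄)/τ₀ = (0.0339·0.327199 − 0.309278·-0.7) / 0.017921 = 0.227587/0.017921 ≈ 12.7.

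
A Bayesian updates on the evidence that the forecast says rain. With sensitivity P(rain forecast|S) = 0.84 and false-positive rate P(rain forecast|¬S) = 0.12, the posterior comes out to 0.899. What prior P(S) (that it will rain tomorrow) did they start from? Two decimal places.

In odds form, posterior odds = prior odds × likelihood ratio, so prior odds = posterior odds ÷ LR.
Posterior odds = 0.899/(1−0.899) = 8.9010. LR = 0.84/0.12 = 7.0000.
Prior odds = 8.9010/7.0000 = 1.2716, so P(S) = 1.2716/(1+1.2716) ≈ 0.56.

P(S) = 0.56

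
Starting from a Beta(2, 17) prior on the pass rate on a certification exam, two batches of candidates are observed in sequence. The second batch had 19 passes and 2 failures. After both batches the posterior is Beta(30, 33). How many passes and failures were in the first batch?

Because Beta–binomial updating is additive in the counts, the combined data contributed (α_post−α_prior, β_post−β_prior) successes and failures.
Total across both batches: 30−2=28 passes, 33−17=16 failures.
Subtract the second batch: 28−19=9 passes and 16−2=14 failures.

9 passes and 14 failures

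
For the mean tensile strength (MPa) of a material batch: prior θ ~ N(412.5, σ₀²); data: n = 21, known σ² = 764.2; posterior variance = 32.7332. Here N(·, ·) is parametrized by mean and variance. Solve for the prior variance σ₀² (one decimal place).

For the Normal–Normal model with known σ², precisions add: τ_n = τ₀ + n/σ².
So 1/σ₀² = 1/32.7332 − 21/764.2 = 0.030550 − 0.027480 = 0.003070.
Hence σ₀² = 1/0.003070 ≈ 325.7.

σ₀² = 325.7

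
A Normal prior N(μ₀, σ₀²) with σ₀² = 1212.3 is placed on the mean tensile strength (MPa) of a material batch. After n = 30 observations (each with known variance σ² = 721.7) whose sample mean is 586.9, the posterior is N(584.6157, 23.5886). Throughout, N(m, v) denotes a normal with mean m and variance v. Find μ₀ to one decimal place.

With known observation variance, the Normal–Normal posterior has precision τ_n = τ₀ + n/σ² and mean μ_n = (τ₀μ₀ + (n/σ²)x̄)/τ_n.
Here τ₀ = 1/1212.3 = 0.000825 and τ_data = 30/721.7 = 0.041569, so τ_n = 0.042394.
Rearranging for μ₀: μ₀ = (μ_n·τ_n − τ_data·x̄)/τ₀ = (584.6157·0.042394 − 0.041569·586.9) / 0.000825 = 0.387352/0.000825 ≈ 469.5.

μ₀ = 469.5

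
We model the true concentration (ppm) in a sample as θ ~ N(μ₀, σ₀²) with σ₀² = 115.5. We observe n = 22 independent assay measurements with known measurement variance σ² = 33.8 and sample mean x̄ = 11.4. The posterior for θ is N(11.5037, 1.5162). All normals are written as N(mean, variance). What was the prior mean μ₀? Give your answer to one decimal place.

The posterior mean is a precision-weighted average: μ_n = (τ₀μ₀ + τ_data·x̄)/(τ₀+τ_data), with τ₀=1/σ₀² and τ_data=n/σ².
Here τ₀ = 1/115.5 = 0.008658 and τ_data = 22/33.8 = 0.650888, so τ_n = 0.659546.
Rearranging for μ₀: μ₀ = (μ_n·τ_n − τ_data·x̄)/τ₀ = (11.5037·0.659546 − 0.650888·11.4) / 0.008658 = 0.167096/0.008658 ≈ 19.3.

μ₀ = 19.3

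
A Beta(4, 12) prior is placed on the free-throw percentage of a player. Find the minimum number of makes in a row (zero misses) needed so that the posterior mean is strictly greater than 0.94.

After k makes and 0 misses the posterior is Beta(4+k, 12), with mean (4+k)/(4+12+k).
Set (4+k)/(16+k) > 0.94 and solve: k > (0.94·16 − 4)/(1 − 0.94) = 184.000.
The smallest integer exceeding 184.000 is 185.

k = 185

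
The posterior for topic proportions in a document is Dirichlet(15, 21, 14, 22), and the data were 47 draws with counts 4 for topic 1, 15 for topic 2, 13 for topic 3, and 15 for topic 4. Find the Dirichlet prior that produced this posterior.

For a Dirichlet(α) prior with multinomial counts c, the posterior is Dirichlet(α + c) componentwise.
Subtract each count from the matching posterior parameter: 15−4=11, 21−15=6, 14−13=1, 22−15=7.

Dirichlet(11, 6, 1, 7)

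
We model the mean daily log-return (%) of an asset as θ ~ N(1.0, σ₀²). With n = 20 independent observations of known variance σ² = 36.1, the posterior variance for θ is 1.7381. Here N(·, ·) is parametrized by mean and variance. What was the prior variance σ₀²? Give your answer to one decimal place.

σ₀² = 46.9

Posterior precision equals prior precision plus data precision: 1/σ_n² = 1/σ₀² + n/σ².
So 1/σ₀² = 1/1.7381 − 20/36.1 = 0.575341 − 0.554017 = 0.021324.
Hence σ₀² = 1/0.021324 ≈ 46.9.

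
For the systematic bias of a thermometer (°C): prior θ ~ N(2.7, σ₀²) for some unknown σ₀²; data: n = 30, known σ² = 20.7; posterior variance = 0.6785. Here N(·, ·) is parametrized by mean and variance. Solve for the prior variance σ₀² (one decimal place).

σ₀² = 40.7

Posterior precision equals prior precision plus data precision: 1/σ_n² = 1/σ₀² + n/σ².
So 1/σ₀² = 1/0.6785 − 30/20.7 = 1.473839 − 1.449275 = 0.024564.
Hence σ₀² = 1/0.024564 ≈ 40.7.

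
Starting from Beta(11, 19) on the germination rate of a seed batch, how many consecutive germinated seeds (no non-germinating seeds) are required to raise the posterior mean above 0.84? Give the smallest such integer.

After k germinated seeds and 0 non-germinating seeds the posterior is Beta(11+k, 19), with mean (11+k)/(11+19+k).
Set (11+k)/(30+k) > 0.84 and solve: k > (0.84·30 − 11)/(1 − 0.84) = 88.750.
The smallest integer exceeding 88.750 is 89.

k = 89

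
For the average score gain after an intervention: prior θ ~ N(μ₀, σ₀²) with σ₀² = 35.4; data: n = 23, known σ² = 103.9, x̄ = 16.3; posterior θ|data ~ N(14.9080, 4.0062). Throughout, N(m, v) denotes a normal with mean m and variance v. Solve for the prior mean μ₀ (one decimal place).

The posterior mean is a precision-weighted average: μ_n = (τ₀μ₀ + τ_data·x̄)/(τ₀+τ_data), with τ₀=1/σ₀² and τ_data=n/σ².
Here τ₀ = 1/35.4 = 0.028249 and τ_data = 23/103.9 = 0.221367, so τ_n = 0.249616.
Rearranging for μ₀: μ₀ = (μ_n·τ_n − τ_data·x̄)/τ₀ = (14.9080·0.249616 − 0.221367·16.3) / 0.028249 = 0.112993/0.028249 ≈ 4.0.

μ₀ = 4.0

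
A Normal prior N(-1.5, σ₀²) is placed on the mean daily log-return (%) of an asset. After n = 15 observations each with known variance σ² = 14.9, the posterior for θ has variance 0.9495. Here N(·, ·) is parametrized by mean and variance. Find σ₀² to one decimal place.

For the Normal–Normal model with known σ², precisions add: τ_n = τ₀ + n/σ².
So 1/σ₀² = 1/0.9495 − 15/14.9 = 1.053186 − 1.006711 = 0.046475.
Hence σ₀² = 1/0.046475 ≈ 21.5.

σ₀² = 21.5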